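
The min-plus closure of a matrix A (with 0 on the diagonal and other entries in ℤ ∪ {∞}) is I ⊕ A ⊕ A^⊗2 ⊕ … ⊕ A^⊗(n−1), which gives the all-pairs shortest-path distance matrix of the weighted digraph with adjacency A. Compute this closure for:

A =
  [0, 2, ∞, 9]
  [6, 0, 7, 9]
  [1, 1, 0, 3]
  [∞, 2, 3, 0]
Closure =
  [0, 2, 9, 9]
  [6, 0, 7, 9]
  [1, 1, 0, 3]
  [4, 2, 3, 0]

This is the Floyd-Warshall all-pairs shortest-path computation. For each intermediate vertex k = 0, 1, …, 3, update dist[i][j] ← min(dist[i][j], dist[i][k] + dist[k][j]). The final matrix gives, for each (i, j), the minimum total weight of any directed path from i to j (possibly empty when i = j).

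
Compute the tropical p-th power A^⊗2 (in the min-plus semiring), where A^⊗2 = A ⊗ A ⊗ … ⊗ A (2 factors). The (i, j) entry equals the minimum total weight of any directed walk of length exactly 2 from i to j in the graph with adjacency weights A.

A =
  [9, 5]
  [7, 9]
A^⊗2 =
  [12, 14]
  [16, 12]

Each entry (A^⊗2)_ij equals the minimum over all length-2 walks i = v_0 → v_1 → … → v_2 = j of Σ_t A[v_t][v_{t+1}]. For example, for (i, j) = (0, 1) we minimise over 2 possible intermediate vertex sequences; the minimum is 14, attained along the walk 0 → 0 → 1.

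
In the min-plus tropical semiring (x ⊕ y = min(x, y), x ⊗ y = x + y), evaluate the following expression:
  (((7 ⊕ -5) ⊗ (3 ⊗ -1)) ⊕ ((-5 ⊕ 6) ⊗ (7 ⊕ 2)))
(((7 ⊕ -5) ⊗ (3 ⊗ -1)) ⊕ ((-5 ⊕ 6) ⊗ (7 ⊕ 2))) = -3

Expand innermost to outermost. Recall ⊕ takes the minimum of its arguments and ⊗ takes their sum. Working out the expression (((7 ⊕ -5) ⊗ (3 ⊗ -1)) ⊕ ((-5 ⊕ 6) ⊗ (7 ⊕ 2))) gives -3.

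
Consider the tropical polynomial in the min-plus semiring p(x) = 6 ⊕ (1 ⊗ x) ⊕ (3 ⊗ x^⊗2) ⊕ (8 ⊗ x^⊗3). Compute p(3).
p(3) = 4

A tropical monomial a ⊗ x^⊗i evaluates to a + i · x. Evaluating each term at x = 3:
  Term 0 contributes 6 + 0 · 3 = 6
  Term 1 contributes 1 + 1 · 3 = 4
  Term 2 contributes 3 + 2 · 3 = 9
  Term 3 contributes 8 + 3 · 3 = 17
p(3) = ⊕ of these = min[6, 4, 9, 17] = 4.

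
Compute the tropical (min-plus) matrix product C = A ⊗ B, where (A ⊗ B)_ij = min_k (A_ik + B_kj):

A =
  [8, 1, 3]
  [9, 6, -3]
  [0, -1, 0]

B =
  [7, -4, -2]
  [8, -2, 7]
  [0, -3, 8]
A ⊗ B =
  [3, -1, 6]
  [-3, -6, 5]
  [0, -4, -2]

Apply the min-plus product entry-by-entry:
  C[0][0] = min over k of (A[0][0] + B[0][0] = 8 + 7 = 15, A[0][1] + B[1][0] = 1 + 8 = 9, A[0][2] + B[2][0] = 3 + 0 = 3) = 3 (attained at k = 2)
  C[0][1] = min over k of (A[0][0] + B[0][1] = 8 + -4 = 4, A[0][1] + B[1][1] = 1 + -2 = -1, A[0][2] + B[2][1] = 3 + -3 = 0) = -1 (attained at k = 1)
  C[0][2] = min over k of (A[0][0] + B[0][2] = 8 + -2 = 6, A[0][1] + B[1][2] = 1 + 7 = 8, A[0][2] + B[2][2] = 3 + 8 = 11) = 6 (attained at k = 0)
  C[1][0] = min over k of (A[1][0] + B[0][0] = 9 + 7 = 16, A[1][1] + B[1][0] = 6 + 8 = 14, A[1][2] + B[2][0] = -3 + 0 = -3) = -3 (attained at k = 2)
  C[1][1] = min over k of (A[1][0] + B[0][1] = 9 + -4 = 5, A[1][1] + B[1][1] = 6 + -2 = 4, A[1][2] + B[2][1] = -3 + -3 = -6) = -6 (attained at k = 2)
  C[1][2] = min over k of (A[1][0] + B[0][2] = 9 + -2 = 7, A[1][1] + B[1][2] = 6 + 7 = 13, A[1][2] + B[2][2] = -3 + 8 = 5) = 5 (attained at k = 2)
  C[2][0] = min over k of (A[2][0] + B[0][0] = 0 + 7 = 7, A[2][1] + B[1][0] = -1 + 8 = 7, A[2][2] + B[2][0] = 0 + 0 = 0) = 0 (attained at k = 2)
  C[2][1] = min over k of (A[2][0] + B[0][1] = 0 + -4 = -4, A[2][1] + B[1][1] = -1 + -2 = -3, A[2][2] + B[2][1] = 0 + -3 = -3) = -4 (attained at k = 0)
  C[2][2] = min over k of (A[2][0] + B[0][2] = 0 + -2 = -2, A[2][1] + B[1][2] = -1 + 7 = 6, A[2][2] + B[2][2] = 0 + 8 = 8) = -2 (attained at k = 0)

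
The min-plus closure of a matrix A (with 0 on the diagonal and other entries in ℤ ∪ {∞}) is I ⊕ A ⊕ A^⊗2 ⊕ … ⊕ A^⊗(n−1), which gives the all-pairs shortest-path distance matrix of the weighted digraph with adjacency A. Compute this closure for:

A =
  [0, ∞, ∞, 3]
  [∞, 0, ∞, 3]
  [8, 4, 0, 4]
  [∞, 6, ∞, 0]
Closure =
  [0, 9, ∞, 3]
  [∞, 0, ∞, 3]
  [8, 4, 0, 4]
  [∞, 6, ∞, 0]

This is the Floyd-Warshall all-pairs shortest-path computation. For each intermediate vertex k = 0, 1, …, 3, update dist[i][j] ← min(dist[i][j], dist[i][k] + dist[k][j]). The final matrix gives, for each (i, j), the minimum total weight of any directed path from i to j (possibly empty when i = j).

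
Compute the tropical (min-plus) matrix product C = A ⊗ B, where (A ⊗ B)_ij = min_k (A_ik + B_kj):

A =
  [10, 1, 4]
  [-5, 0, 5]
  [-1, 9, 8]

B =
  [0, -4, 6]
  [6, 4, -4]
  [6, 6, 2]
A ⊗ B =
  [7, 5, -3]
  [-5, -9, -4]
  [-1, -5, 5]

Apply the min-plus product entry-by-entry:
  C[0][0] = min over k of (A[0][0] + B[0][0] = 10 + 0 = 10, A[0][1] + B[1][0] = 1 + 6 = 7, A[0][2] + B[2][0] = 4 + 6 = 10) = 7 (attained at k = 1)
  C[0][1] = min over k of (A[0][0] + B[0][1] = 10 + -4 = 6, A[0][1] + B[1][1] = 1 + 4 = 5, A[0][2] + B[2][1] = 4 + 6 = 10) = 5 (attained at k = 1)
  C[0][2] = min over k of (A[0][0] + B[0][2] = 10 + 6 = 16, A[0][1] + B[1][2] = 1 + -4 = -3, A[0][2] + B[2][2] = 4 + 2 = 6) = -3 (attained at k = 1)
  C[1][0] = min over k of (A[1][0] + B[0][0] = -5 + 0 = -5, A[1][1] + B[1][0] = 0 + 6 = 6, A[1][2] + B[2][0] = 5 + 6 = 11) = -5 (attained at k = 0)
  C[1][1] = min over k of (A[1][0] + B[0][1] = -5 + -4 = -9, A[1][1] + B[1][1] = 0 + 4 = 4, A[1][2] + B[2][1] = 5 + 6 = 11) = -9 (attained at k = 0)
  C[1][2] = min over k of (A[1][0] + B[0][2] = -5 + 6 = 1, A[1][1] + B[1][2] = 0 + -4 = -4, A[1][2] + B[2][2] = 5 + 2 = 7) = -4 (attained at k = 1)
  C[2][0] = min over k of (A[2][0] + B[0][0] = -1 + 0 = -1, A[2][1] + B[1][0] = 9 + 6 = 15, A[2][2] + B[2][0] = 8 + 6 = 14) = -1 (attained at k = 0)
  C[2][1] = min over k of (A[2][0] + B[0][1] = -1 + -4 = -5, A[2][1] + B[1][1] = 9 + 4 = 13, A[2][2] + B[2][1] = 8 + 6 = 14) = -5 (attained at k = 0)
  C[2][2] = min over k of (A[2][0] + B[0][2] = -1 + 6 = 5, A[2][1] + B[1][2] = 9 + -4 = 5, A[2][2] + B[2][2] = 8 + 2 = 10) = 5 (attained at k = 0)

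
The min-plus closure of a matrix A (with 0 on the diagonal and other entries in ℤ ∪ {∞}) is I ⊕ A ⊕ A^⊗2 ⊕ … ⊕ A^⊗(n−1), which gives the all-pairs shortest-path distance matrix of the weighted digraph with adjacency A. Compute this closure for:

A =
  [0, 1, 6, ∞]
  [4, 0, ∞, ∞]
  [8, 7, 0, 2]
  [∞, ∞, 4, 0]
Closure =
  [0, 1, 6, 8]
  [4, 0, 10, 12]
  [8, 7, 0, 2]
  [12, 11, 4, 0]

This is the Floyd-Warshall all-pairs shortest-path computation. For each intermediate vertex k = 0, 1, …, 3, update dist[i][j] ← min(dist[i][j], dist[i][k] + dist[k][j]). The final matrix gives, for each (i, j), the minimum total weight of any directed path from i to j (possibly empty when i = j).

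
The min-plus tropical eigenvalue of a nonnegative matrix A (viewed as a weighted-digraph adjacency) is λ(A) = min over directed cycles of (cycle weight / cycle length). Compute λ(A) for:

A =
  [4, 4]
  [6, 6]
λ(A) = 4

Enumerate directed cycles and compute their means (weight / length). Sample:
  cycle 0 → 0: weight = 4, length = 1, mean = 4/1 ≈ 4.000
  cycle 1 → 1: weight = 6, length = 1, mean = 6/1 ≈ 6.000
  cycle 0 → 1 → 0: weight = 10, length = 2, mean = 10/2 ≈ 5.000
  cycle 1 → 0 → 1: weight = 10, length = 2, mean = 10/2 ≈ 5.000
Minimum mean = 4.000, attained e.g. along the cycle 0 → 0 with weight 4 and length 1. So λ(A) = 4/1 = 4.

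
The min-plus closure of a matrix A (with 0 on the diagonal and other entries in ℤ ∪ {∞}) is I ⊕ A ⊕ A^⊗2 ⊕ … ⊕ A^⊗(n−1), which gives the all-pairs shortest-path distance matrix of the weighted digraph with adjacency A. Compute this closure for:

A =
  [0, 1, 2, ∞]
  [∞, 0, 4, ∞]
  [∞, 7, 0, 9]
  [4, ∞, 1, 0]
Closure =
  [0, 1, 2, 11]
  [17, 0, 4, 13]
  [13, 7, 0, 9]
  [4, 5, 1, 0]

This is the Floyd-Warshall all-pairs shortest-path computation. For each intermediate vertex k = 0, 1, …, 3, update dist[i][j] ← min(dist[i][j], dist[i][k] + dist[k][j]). The final matrix gives, for each (i, j), the minimum total weight of any directed path from i to j (possibly empty when i = j).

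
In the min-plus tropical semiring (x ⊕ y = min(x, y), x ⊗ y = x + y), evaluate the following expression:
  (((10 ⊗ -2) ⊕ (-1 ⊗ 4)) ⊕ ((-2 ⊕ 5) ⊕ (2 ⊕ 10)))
(((10 ⊗ -2) ⊕ (-1 ⊗ 4)) ⊕ ((-2 ⊕ 5) ⊕ (2 ⊕ 10))) = -2

Expand innermost to outermost. Recall ⊕ takes the minimum of its arguments and ⊗ takes their sum. Working out the expression (((10 ⊗ -2) ⊕ (-1 ⊗ 4)) ⊕ ((-2 ⊕ 5) ⊕ (2 ⊕ 10))) gives -2.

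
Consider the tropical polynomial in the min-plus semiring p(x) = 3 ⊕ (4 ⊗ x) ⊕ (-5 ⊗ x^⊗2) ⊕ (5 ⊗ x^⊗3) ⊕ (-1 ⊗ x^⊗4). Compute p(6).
p(6) = 3

A tropical monomial a ⊗ x^⊗i evaluates to a + i · x. Evaluating each term at x = 6:
  Term 0 contributes 3 + 0 · 6 = 3
  Term 1 contributes 4 + 1 · 6 = 10
  Term 2 contributes -5 + 2 · 6 = 7
  Term 3 contributes 5 + 3 · 6 = 23
  Term 4 contributes -1 + 4 · 6 = 23
p(6) = ⊕ of these = min[3, 10, 7, 23, 23] = 3.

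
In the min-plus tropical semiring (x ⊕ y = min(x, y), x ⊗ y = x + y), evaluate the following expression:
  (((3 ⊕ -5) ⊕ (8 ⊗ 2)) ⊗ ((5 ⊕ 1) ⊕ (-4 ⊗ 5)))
(((3 ⊕ -5) ⊕ (8 ⊗ 2)) ⊗ ((5 ⊕ 1) ⊕ (-4 ⊗ 5))) = -4

Expand innermost to outermost. Recall ⊕ takes the minimum of its arguments and ⊗ takes their sum. Working out the expression (((3 ⊕ -5) ⊕ (8 ⊗ 2)) ⊗ ((5 ⊕ 1) ⊕ (-4 ⊗ 5))) gives -4.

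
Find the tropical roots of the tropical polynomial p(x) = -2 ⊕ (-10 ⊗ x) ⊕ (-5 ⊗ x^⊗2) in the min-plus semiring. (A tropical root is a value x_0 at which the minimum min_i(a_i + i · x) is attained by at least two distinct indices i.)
Roots: {-5, 8}

Each tropical root is a break point of the lower envelope of the lines y = a_i + i · x (there are 3 lines, with slopes 0, 1, ..., 2). Only the lines that attain the minimum somewhere contribute to roots; other lines are dominated. Here the surviving (envelope) indices are i = 2, i = 1, i = 0.
Intersections between consecutive envelope lines give the roots: for adjacent envelope indices i < j the intersection is x = (a_i − a_j) / (j − i). Reading off the sorted break points: {-5, 8}.
Verification: at each break x_0, at least two indices attain the minimum of min_i(a_i + i · x_0).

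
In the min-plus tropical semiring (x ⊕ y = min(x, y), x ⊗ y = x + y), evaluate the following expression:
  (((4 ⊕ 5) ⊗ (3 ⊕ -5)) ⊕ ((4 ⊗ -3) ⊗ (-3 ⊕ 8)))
(((4 ⊕ 5) ⊗ (3 ⊕ -5)) ⊕ ((4 ⊗ -3) ⊗ (-3 ⊕ 8))) = -2

Expand innermost to outermost. Recall ⊕ takes the minimum of its arguments and ⊗ takes their sum. Working out the expression (((4 ⊕ 5) ⊗ (3 ⊕ -5)) ⊕ ((4 ⊗ -3) ⊗ (-3 ⊕ 8))) gives -2.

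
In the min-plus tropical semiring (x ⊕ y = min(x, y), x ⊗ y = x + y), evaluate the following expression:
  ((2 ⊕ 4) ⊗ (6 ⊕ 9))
((2 ⊕ 4) ⊗ (6 ⊕ 9)) = 8

Expand innermost to outermost. Recall ⊕ takes the minimum of its arguments and ⊗ takes their sum. Working out the expression ((2 ⊕ 4) ⊗ (6 ⊕ 9)) gives 8.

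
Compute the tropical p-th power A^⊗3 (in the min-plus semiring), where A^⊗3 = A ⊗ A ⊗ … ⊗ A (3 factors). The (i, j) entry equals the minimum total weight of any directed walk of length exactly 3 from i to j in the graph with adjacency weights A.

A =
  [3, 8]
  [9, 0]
A^⊗3 =
  [9, 8]
  [9, 0]

Each entry (A^⊗3)_ij equals the minimum over all length-3 walks i = v_0 → v_1 → … → v_3 = j of Σ_t A[v_t][v_{t+1}]. For example, for (i, j) = (0, 1) we minimise over 4 possible intermediate vertex sequences; the minimum is 8, attained along the walk 0 → 1 → 1 → 1.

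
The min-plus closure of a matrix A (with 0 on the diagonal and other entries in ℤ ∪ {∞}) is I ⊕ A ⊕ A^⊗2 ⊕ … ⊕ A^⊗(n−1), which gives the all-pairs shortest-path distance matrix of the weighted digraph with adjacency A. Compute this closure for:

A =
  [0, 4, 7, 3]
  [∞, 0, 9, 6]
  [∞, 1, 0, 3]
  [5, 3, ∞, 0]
Closure =
  [0, 4, 7, 3]
  [11, 0, 9, 6]
  [8, 1, 0, 3]
  [5, 3, 12, 0]

This is the Floyd-Warshall all-pairs shortest-path computation. For each intermediate vertex k = 0, 1, …, 3, update dist[i][j] ← min(dist[i][j], dist[i][k] + dist[k][j]). The final matrix gives, for each (i, j), the minimum total weight of any directed path from i to j (possibly empty when i = j).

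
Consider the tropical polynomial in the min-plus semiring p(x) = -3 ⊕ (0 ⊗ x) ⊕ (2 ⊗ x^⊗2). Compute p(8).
p(8) = -3

A tropical monomial a ⊗ x^⊗i evaluates to a + i · x. Evaluating each term at x = 8:
  Term 0 contributes -3 + 0 · 8 = -3
  Term 1 contributes 0 + 1 · 8 = 8
  Term 2 contributes 2 + 2 · 8 = 18
p(8) = ⊕ of these = min[-3, 8, 18] = -3.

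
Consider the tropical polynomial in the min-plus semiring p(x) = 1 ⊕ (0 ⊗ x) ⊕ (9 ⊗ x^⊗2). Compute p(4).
p(4) = 1

A tropical monomial a ⊗ x^⊗i evaluates to a + i · x. Evaluating each term at x = 4:
  Term 0 contributes 1 + 0 · 4 = 1
  Term 1 contributes 0 + 1 · 4 = 4
  Term 2 contributes 9 + 2 · 4 = 17
p(4) = ⊕ of these = min[1, 4, 17] = 1.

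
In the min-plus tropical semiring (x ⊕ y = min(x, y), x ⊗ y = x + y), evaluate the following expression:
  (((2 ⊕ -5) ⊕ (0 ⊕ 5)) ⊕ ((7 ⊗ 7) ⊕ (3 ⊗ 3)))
(((2 ⊕ -5) ⊕ (0 ⊕ 5)) ⊕ ((7 ⊗ 7) ⊕ (3 ⊗ 3))) = -5

Expand innermost to outermost. Recall ⊕ takes the minimum of its arguments and ⊗ takes their sum. Working out the expression (((2 ⊕ -5) ⊕ (0 ⊕ 5)) ⊕ ((7 ⊗ 7) ⊕ (3 ⊗ 3))) gives -5.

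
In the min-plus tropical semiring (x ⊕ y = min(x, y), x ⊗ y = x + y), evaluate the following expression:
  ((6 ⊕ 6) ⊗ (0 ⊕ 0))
((6 ⊕ 6) ⊗ (0 ⊕ 0)) = 6

Expand innermost to outermost. Recall ⊕ takes the minimum of its arguments and ⊗ takes their sum. Working out the expression ((6 ⊕ 6) ⊗ (0 ⊕ 0)) gives 6.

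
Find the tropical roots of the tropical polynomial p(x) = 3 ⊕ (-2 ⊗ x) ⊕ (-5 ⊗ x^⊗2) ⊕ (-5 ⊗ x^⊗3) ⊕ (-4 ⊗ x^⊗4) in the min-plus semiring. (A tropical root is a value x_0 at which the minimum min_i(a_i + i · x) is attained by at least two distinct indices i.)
Roots: {-1, 0, 3, 5}

Each tropical root is a break point of the lower envelope of the lines y = a_i + i · x (there are 5 lines, with slopes 0, 1, ..., 4). Only the lines that attain the minimum somewhere contribute to roots; other lines are dominated. Here the surviving (envelope) indices are i = 4, i = 3, i = 2, i = 1, i = 0.
Intersections between consecutive envelope lines give the roots: for adjacent envelope indices i < j the intersection is x = (a_i − a_j) / (j − i). Reading off the sorted break points: {-1, 0, 3, 5}.
Verification: at each break x_0, at least two indices attain the minimum of min_i(a_i + i · x_0).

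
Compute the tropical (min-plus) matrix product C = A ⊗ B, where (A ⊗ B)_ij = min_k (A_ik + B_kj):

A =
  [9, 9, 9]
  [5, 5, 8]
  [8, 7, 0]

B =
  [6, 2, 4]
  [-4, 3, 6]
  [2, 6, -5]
A ⊗ B =
  [5, 11, 4]
  [1, 7, 3]
  [2, 6, -5]

Apply the min-plus product entry-by-entry:
  C[0][0] = min over k of (A[0][0] + B[0][0] = 9 + 6 = 15, A[0][1] + B[1][0] = 9 + -4 = 5, A[0][2] + B[2][0] = 9 + 2 = 11) = 5 (attained at k = 1)
  C[0][1] = min over k of (A[0][0] + B[0][1] = 9 + 2 = 11, A[0][1] + B[1][1] = 9 + 3 = 12, A[0][2] + B[2][1] = 9 + 6 = 15) = 11 (attained at k = 0)
  C[0][2] = min over k of (A[0][0] + B[0][2] = 9 + 4 = 13, A[0][1] + B[1][2] = 9 + 6 = 15, A[0][2] + B[2][2] = 9 + -5 = 4) = 4 (attained at k = 2)
  C[1][0] = min over k of (A[1][0] + B[0][0] = 5 + 6 = 11, A[1][1] + B[1][0] = 5 + -4 = 1, A[1][2] + B[2][0] = 8 + 2 = 10) = 1 (attained at k = 1)
  C[1][1] = min over k of (A[1][0] + B[0][1] = 5 + 2 = 7, A[1][1] + B[1][1] = 5 + 3 = 8, A[1][2] + B[2][1] = 8 + 6 = 14) = 7 (attained at k = 0)
  C[1][2] = min over k of (A[1][0] + B[0][2] = 5 + 4 = 9, A[1][1] + B[1][2] = 5 + 6 = 11, A[1][2] + B[2][2] = 8 + -5 = 3) = 3 (attained at k = 2)
  C[2][0] = min over k of (A[2][0] + B[0][0] = 8 + 6 = 14, A[2][1] + B[1][0] = 7 + -4 = 3, A[2][2] + B[2][0] = 0 + 2 = 2) = 2 (attained at k = 2)
  C[2][1] = min over k of (A[2][0] + B[0][1] = 8 + 2 = 10, A[2][1] + B[1][1] = 7 + 3 = 10, A[2][2] + B[2][1] = 0 + 6 = 6) = 6 (attained at k = 2)
  C[2][2] = min over k of (A[2][0] + B[0][2] = 8 + 4 = 12, A[2][1] + B[1][2] = 7 + 6 = 13, A[2][2] + B[2][2] = 0 + -5 = -5) = -5 (attained at k = 2)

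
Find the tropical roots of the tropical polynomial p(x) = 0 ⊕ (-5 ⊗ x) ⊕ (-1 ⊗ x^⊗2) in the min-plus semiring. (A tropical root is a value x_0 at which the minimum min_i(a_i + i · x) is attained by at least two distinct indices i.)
Roots: {-4, 5}

Each tropical root is a break point of the lower envelope of the lines y = a_i + i · x (there are 3 lines, with slopes 0, 1, ..., 2). Only the lines that attain the minimum somewhere contribute to roots; other lines are dominated. Here the surviving (envelope) indices are i = 2, i = 1, i = 0.
Intersections between consecutive envelope lines give the roots: for adjacent envelope indices i < j the intersection is x = (a_i − a_j) / (j − i). Reading off the sorted break points: {-4, 5}.
Verification: at each break x_0, at least two indices attain the minimum of min_i(a_i + i · x_0).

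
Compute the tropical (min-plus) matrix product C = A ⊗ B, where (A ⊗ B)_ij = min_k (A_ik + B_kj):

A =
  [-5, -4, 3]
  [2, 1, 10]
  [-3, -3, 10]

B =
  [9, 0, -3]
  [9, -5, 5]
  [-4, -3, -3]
A ⊗ B =
  [-1, -9, -8]
  [6, -4, -1]
  [6, -8, -6]

Apply the min-plus product entry-by-entry:
  C[0][0] = min over k of (A[0][0] + B[0][0] = -5 + 9 = 4, A[0][1] + B[1][0] = -4 + 9 = 5, A[0][2] + B[2][0] = 3 + -4 = -1) = -1 (attained at k = 2)
  C[0][1] = min over k of (A[0][0] + B[0][1] = -5 + 0 = -5, A[0][1] + B[1][1] = -4 + -5 = -9, A[0][2] + B[2][1] = 3 + -3 = 0) = -9 (attained at k = 1)
  C[0][2] = min over k of (A[0][0] + B[0][2] = -5 + -3 = -8, A[0][1] + B[1][2] = -4 + 5 = 1, A[0][2] + B[2][2] = 3 + -3 = 0) = -8 (attained at k = 0)
  C[1][0] = min over k of (A[1][0] + B[0][0] = 2 + 9 = 11, A[1][1] + B[1][0] = 1 + 9 = 10, A[1][2] + B[2][0] = 10 + -4 = 6) = 6 (attained at k = 2)
  C[1][1] = min over k of (A[1][0] + B[0][1] = 2 + 0 = 2, A[1][1] + B[1][1] = 1 + -5 = -4, A[1][2] + B[2][1] = 10 + -3 = 7) = -4 (attained at k = 1)
  C[1][2] = min over k of (A[1][0] + B[0][2] = 2 + -3 = -1, A[1][1] + B[1][2] = 1 + 5 = 6, A[1][2] + B[2][2] = 10 + -3 = 7) = -1 (attained at k = 0)
  C[2][0] = min over k of (A[2][0] + B[0][0] = -3 + 9 = 6, A[2][1] + B[1][0] = -3 + 9 = 6, A[2][2] + B[2][0] = 10 + -4 = 6) = 6 (attained at k = 0)
  C[2][1] = min over k of (A[2][0] + B[0][1] = -3 + 0 = -3, A[2][1] + B[1][1] = -3 + -5 = -8, A[2][2] + B[2][1] = 10 + -3 = 7) = -8 (attained at k = 1)
  C[2][2] = min over k of (A[2][0] + B[0][2] = -3 + -3 = -6, A[2][1] + B[1][2] = -3 + 5 = 2, A[2][2] + B[2][2] = 10 + -3 = 7) = -6 (attained at k = 0)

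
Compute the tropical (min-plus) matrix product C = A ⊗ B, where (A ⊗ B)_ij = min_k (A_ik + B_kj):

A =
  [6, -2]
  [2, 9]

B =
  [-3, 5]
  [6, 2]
A ⊗ B =
  [3, 0]
  [-1, 7]

Apply the min-plus product entry-by-entry:
  C[0][0] = min over k of (A[0][0] + B[0][0] = 6 + -3 = 3, A[0][1] + B[1][0] = -2 + 6 = 4) = 3 (attained at k = 0)
  C[0][1] = min over k of (A[0][0] + B[0][1] = 6 + 5 = 11, A[0][1] + B[1][1] = -2 + 2 = 0) = 0 (attained at k = 1)
  C[1][0] = min over k of (A[1][0] + B[0][0] = 2 + -3 = -1, A[1][1] + B[1][0] = 9 + 6 = 15) = -1 (attained at k = 0)
  C[1][1] = min over k of (A[1][0] + B[0][1] = 2 + 5 = 7, A[1][1] + B[1][1] = 9 + 2 = 11) = 7 (attained at k = 0)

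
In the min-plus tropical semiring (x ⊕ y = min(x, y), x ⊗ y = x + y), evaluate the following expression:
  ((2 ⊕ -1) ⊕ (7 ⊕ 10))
((2 ⊕ -1) ⊕ (7 ⊕ 10)) = -1

Expand innermost to outermost. Recall ⊕ takes the minimum of its arguments and ⊗ takes their sum. Working out the expression ((2 ⊕ -1) ⊕ (7 ⊕ 10)) gives -1.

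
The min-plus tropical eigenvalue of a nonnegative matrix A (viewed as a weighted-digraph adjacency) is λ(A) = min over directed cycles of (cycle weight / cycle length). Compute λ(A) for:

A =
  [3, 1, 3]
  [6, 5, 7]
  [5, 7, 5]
λ(A) = 3

Enumerate directed cycles and compute their means (weight / length). Sample:
  cycle 0 → 0: weight = 3, length = 1, mean = 3/1 ≈ 3.000
  cycle 1 → 1: weight = 5, length = 1, mean = 5/1 ≈ 5.000
  cycle 2 → 2: weight = 5, length = 1, mean = 5/1 ≈ 5.000
  cycle 0 → 1 → 0: weight = 7, length = 2, mean = 7/2 ≈ 3.500
  cycle 0 → 2 → 0: weight = 8, length = 2, mean = 8/2 ≈ 4.000
  cycle 1 → 0 → 1: weight = 7, length = 2, mean = 7/2 ≈ 3.500
Minimum mean = 3.000, attained e.g. along the cycle 0 → 0 with weight 3 and length 1. So λ(A) = 3/1 = 3.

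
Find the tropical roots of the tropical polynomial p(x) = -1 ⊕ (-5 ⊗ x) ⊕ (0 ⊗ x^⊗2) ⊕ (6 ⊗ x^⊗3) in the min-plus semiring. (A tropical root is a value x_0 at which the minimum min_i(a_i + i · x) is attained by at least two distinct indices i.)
Roots: {-6, -5, 4}

Each tropical root is a break point of the lower envelope of the lines y = a_i + i · x (there are 4 lines, with slopes 0, 1, ..., 3). Only the lines that attain the minimum somewhere contribute to roots; other lines are dominated. Here the surviving (envelope) indices are i = 3, i = 2, i = 1, i = 0.
Intersections between consecutive envelope lines give the roots: for adjacent envelope indices i < j the intersection is x = (a_i − a_j) / (j − i). Reading off the sorted break points: {-6, -5, 4}.
Verification: at each break x_0, at least two indices attain the minimum of min_i(a_i + i · x_0).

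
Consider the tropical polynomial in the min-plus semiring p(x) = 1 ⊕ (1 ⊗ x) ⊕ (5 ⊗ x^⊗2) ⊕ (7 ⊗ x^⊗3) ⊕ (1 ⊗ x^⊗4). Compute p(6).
p(6) = 1

A tropical monomial a ⊗ x^⊗i evaluates to a + i · x. Evaluating each term at x = 6:
  Term 0 contributes 1 + 0 · 6 = 1
  Term 1 contributes 1 + 1 · 6 = 7
  Term 2 contributes 5 + 2 · 6 = 17
  Term 3 contributes 7 + 3 · 6 = 25
  Term 4 contributes 1 + 4 · 6 = 25
p(6) = ⊕ of these = min[1, 7, 17, 25, 25] = 1.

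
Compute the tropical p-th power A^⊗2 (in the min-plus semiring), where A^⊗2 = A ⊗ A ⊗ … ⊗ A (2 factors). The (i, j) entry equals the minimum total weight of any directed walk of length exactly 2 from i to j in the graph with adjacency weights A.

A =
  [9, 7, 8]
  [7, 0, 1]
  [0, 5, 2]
A^⊗2 =
  [8, 7, 8]
  [1, 0, 1]
  [2, 5, 4]

Each entry (A^⊗2)_ij equals the minimum over all length-2 walks i = v_0 → v_1 → … → v_2 = j of Σ_t A[v_t][v_{t+1}]. For example, for (i, j) = (0, 2) we minimise over 3 possible intermediate vertex sequences; the minimum is 8, attained along the walk 0 → 1 → 2.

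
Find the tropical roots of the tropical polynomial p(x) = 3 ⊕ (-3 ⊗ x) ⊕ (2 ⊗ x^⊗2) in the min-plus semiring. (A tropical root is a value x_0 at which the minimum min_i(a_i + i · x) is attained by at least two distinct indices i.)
Roots: {-5, 6}

Each tropical root is a break point of the lower envelope of the lines y = a_i + i · x (there are 3 lines, with slopes 0, 1, ..., 2). Only the lines that attain the minimum somewhere contribute to roots; other lines are dominated. Here the surviving (envelope) indices are i = 2, i = 1, i = 0.
Intersections between consecutive envelope lines give the roots: for adjacent envelope indices i < j the intersection is x = (a_i − a_j) / (j − i). Reading off the sorted break points: {-5, 6}.
Verification: at each break x_0, at least two indices attain the minimum of min_i(a_i + i · x_0).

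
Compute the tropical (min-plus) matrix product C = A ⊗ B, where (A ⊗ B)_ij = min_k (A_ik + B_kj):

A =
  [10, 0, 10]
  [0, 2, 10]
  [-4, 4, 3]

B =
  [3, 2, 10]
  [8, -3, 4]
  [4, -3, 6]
A ⊗ B =
  [8, -3, 4]
  [3, -1, 6]
  [-1, -2, 6]

Apply the min-plus product entry-by-entry:
  C[0][0] = min over k of (A[0][0] + B[0][0] = 10 + 3 = 13, A[0][1] + B[1][0] = 0 + 8 = 8, A[0][2] + B[2][0] = 10 + 4 = 14) = 8 (attained at k = 1)
  C[0][1] = min over k of (A[0][0] + B[0][1] = 10 + 2 = 12, A[0][1] + B[1][1] = 0 + -3 = -3, A[0][2] + B[2][1] = 10 + -3 = 7) = -3 (attained at k = 1)
  C[0][2] = min over k of (A[0][0] + B[0][2] = 10 + 10 = 20, A[0][1] + B[1][2] = 0 + 4 = 4, A[0][2] + B[2][2] = 10 + 6 = 16) = 4 (attained at k = 1)
  C[1][0] = min over k of (A[1][0] + B[0][0] = 0 + 3 = 3, A[1][1] + B[1][0] = 2 + 8 = 10, A[1][2] + B[2][0] = 10 + 4 = 14) = 3 (attained at k = 0)
  C[1][1] = min over k of (A[1][0] + B[0][1] = 0 + 2 = 2, A[1][1] + B[1][1] = 2 + -3 = -1, A[1][2] + B[2][1] = 10 + -3 = 7) = -1 (attained at k = 1)
  C[1][2] = min over k of (A[1][0] + B[0][2] = 0 + 10 = 10, A[1][1] + B[1][2] = 2 + 4 = 6, A[1][2] + B[2][2] = 10 + 6 = 16) = 6 (attained at k = 1)
  C[2][0] = min over k of (A[2][0] + B[0][0] = -4 + 3 = -1, A[2][1] + B[1][0] = 4 + 8 = 12, A[2][2] + B[2][0] = 3 + 4 = 7) = -1 (attained at k = 0)
  C[2][1] = min over k of (A[2][0] + B[0][1] = -4 + 2 = -2, A[2][1] + B[1][1] = 4 + -3 = 1, A[2][2] + B[2][1] = 3 + -3 = 0) = -2 (attained at k = 0)
  C[2][2] = min over k of (A[2][0] + B[0][2] = -4 + 10 = 6, A[2][1] + B[1][2] = 4 + 4 = 8, A[2][2] + B[2][2] = 3 + 6 = 9) = 6 (attained at k = 0)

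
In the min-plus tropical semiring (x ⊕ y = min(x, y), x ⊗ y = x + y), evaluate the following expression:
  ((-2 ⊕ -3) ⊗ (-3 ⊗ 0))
((-2 ⊕ -3) ⊗ (-3 ⊗ 0)) = -6

Expand innermost to outermost. Recall ⊕ takes the minimum of its arguments and ⊗ takes their sum. Working out the expression ((-2 ⊕ -3) ⊗ (-3 ⊗ 0)) gives -6.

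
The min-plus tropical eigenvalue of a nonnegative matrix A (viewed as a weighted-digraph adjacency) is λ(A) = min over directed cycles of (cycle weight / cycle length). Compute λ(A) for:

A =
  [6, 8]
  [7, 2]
λ(A) = 2

Enumerate directed cycles and compute their means (weight / length). Sample:
  cycle 0 → 0: weight = 6, length = 1, mean = 6/1 ≈ 6.000
  cycle 1 → 1: weight = 2, length = 1, mean = 2/1 ≈ 2.000
  cycle 0 → 1 → 0: weight = 15, length = 2, mean = 15/2 ≈ 7.500
  cycle 1 → 0 → 1: weight = 15, length = 2, mean = 15/2 ≈ 7.500
Minimum mean = 2.000, attained e.g. along the cycle 1 → 1 with weight 2 and length 1. So λ(A) = 2/1 = 2.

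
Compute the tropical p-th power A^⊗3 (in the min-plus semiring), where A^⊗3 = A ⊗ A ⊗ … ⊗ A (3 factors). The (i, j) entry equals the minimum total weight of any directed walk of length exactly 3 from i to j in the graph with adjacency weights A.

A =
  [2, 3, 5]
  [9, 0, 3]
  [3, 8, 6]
A^⊗3 =
  [6, 3, 6]
  [6, 0, 3]
  [7, 6, 9]

Each entry (A^⊗3)_ij equals the minimum over all length-3 walks i = v_0 → v_1 → … → v_3 = j of Σ_t A[v_t][v_{t+1}]. For example, for (i, j) = (0, 2) we minimise over 9 possible intermediate vertex sequences; the minimum is 6, attained along the walk 0 → 1 → 1 → 2.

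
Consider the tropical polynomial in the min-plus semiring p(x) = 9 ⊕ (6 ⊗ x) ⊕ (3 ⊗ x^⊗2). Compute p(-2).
p(-2) = -1

A tropical monomial a ⊗ x^⊗i evaluates to a + i · x. Evaluating each term at x = -2:
  Term 0 contributes 9 + 0 · -2 = 9
  Term 1 contributes 6 + 1 · -2 = 4
  Term 2 contributes 3 + 2 · -2 = -1
p(-2) = ⊕ of these = min[9, 4, -1] = -1.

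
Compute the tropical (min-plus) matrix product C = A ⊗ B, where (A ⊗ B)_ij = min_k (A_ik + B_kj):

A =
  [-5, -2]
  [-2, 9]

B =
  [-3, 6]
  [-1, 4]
A ⊗ B =
  [-8, 1]
  [-5, 4]

Apply the min-plus product entry-by-entry:
  C[0][0] = min over k of (A[0][0] + B[0][0] = -5 + -3 = -8, A[0][1] + B[1][0] = -2 + -1 = -3) = -8 (attained at k = 0)
  C[0][1] = min over k of (A[0][0] + B[0][1] = -5 + 6 = 1, A[0][1] + B[1][1] = -2 + 4 = 2) = 1 (attained at k = 0)
  C[1][0] = min over k of (A[1][0] + B[0][0] = -2 + -3 = -5, A[1][1] + B[1][0] = 9 + -1 = 8) = -5 (attained at k = 0)
  C[1][1] = min over k of (A[1][0] + B[0][1] = -2 + 6 = 4, A[1][1] + B[1][1] = 9 + 4 = 13) = 4 (attained at k = 0)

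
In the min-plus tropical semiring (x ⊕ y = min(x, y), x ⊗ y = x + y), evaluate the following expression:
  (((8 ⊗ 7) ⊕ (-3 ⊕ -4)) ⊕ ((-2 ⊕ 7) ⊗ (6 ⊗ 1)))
(((8 ⊗ 7) ⊕ (-3 ⊕ -4)) ⊕ ((-2 ⊕ 7) ⊗ (6 ⊗ 1))) = -4

Expand innermost to outermost. Recall ⊕ takes the minimum of its arguments and ⊗ takes their sum. Working out the expression (((8 ⊗ 7) ⊕ (-3 ⊕ -4)) ⊕ ((-2 ⊕ 7) ⊗ (6 ⊗ 1))) gives -4.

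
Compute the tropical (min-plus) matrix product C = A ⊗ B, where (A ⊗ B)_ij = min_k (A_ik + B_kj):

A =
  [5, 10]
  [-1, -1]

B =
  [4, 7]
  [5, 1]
A ⊗ B =
  [9, 11]
  [3, 0]

Apply the min-plus product entry-by-entry:
  C[0][0] = min over k of (A[0][0] + B[0][0] = 5 + 4 = 9, A[0][1] + B[1][0] = 10 + 5 = 15) = 9 (attained at k = 0)
  C[0][1] = min over k of (A[0][0] + B[0][1] = 5 + 7 = 12, A[0][1] + B[1][1] = 10 + 1 = 11) = 11 (attained at k = 1)
  C[1][0] = min over k of (A[1][0] + B[0][0] = -1 + 4 = 3, A[1][1] + B[1][0] = -1 + 5 = 4) = 3 (attained at k = 0)
  C[1][1] = min over k of (A[1][0] + B[0][1] = -1 + 7 = 6, A[1][1] + B[1][1] = -1 + 1 = 0) = 0 (attained at k = 1)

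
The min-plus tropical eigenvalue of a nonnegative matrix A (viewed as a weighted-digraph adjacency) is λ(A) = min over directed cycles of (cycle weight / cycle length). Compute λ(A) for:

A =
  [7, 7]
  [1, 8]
λ(A) = 4

Enumerate directed cycles and compute their means (weight / length). Sample:
  cycle 0 → 0: weight = 7, length = 1, mean = 7/1 ≈ 7.000
  cycle 1 → 1: weight = 8, length = 1, mean = 8/1 ≈ 8.000
  cycle 0 → 1 → 0: weight = 8, length = 2, mean = 8/2 ≈ 4.000
  cycle 1 → 0 → 1: weight = 8, length = 2, mean = 8/2 ≈ 4.000
Minimum mean = 4.000, attained e.g. along the cycle 0 → 1 → 0 with weight 8 and length 2. So λ(A) = 8/2 = 4.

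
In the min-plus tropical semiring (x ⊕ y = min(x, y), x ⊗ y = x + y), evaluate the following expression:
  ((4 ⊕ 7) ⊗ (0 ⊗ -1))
((4 ⊕ 7) ⊗ (0 ⊗ -1)) = 3

Expand innermost to outermost. Recall ⊕ takes the minimum of its arguments and ⊗ takes their sum. Working out the expression ((4 ⊕ 7) ⊗ (0 ⊗ -1)) gives 3.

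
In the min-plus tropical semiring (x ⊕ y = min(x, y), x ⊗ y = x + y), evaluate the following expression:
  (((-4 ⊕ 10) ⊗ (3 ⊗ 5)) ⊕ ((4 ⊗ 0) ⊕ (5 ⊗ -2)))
(((-4 ⊕ 10) ⊗ (3 ⊗ 5)) ⊕ ((4 ⊗ 0) ⊕ (5 ⊗ -2))) = 3

Expand innermost to outermost. Recall ⊕ takes the minimum of its arguments and ⊗ takes their sum. Working out the expression (((-4 ⊕ 10) ⊗ (3 ⊗ 5)) ⊕ ((4 ⊗ 0) ⊕ (5 ⊗ -2))) gives 3.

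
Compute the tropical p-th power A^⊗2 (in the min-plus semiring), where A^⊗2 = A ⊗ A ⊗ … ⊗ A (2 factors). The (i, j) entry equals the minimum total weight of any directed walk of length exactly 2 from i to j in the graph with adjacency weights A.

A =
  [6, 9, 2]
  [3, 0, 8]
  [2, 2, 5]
A^⊗2 =
  [4, 4, 7]
  [3, 0, 5]
  [5, 2, 4]

Each entry (A^⊗2)_ij equals the minimum over all length-2 walks i = v_0 → v_1 → … → v_2 = j of Σ_t A[v_t][v_{t+1}]. For example, for (i, j) = (0, 2) we minimise over 3 possible intermediate vertex sequences; the minimum is 7, attained along the walk 0 → 2 → 2.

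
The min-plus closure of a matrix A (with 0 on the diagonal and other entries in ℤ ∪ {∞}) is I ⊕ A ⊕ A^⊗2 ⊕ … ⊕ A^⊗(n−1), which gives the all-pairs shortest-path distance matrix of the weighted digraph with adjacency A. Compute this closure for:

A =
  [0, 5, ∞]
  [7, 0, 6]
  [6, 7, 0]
Closure =
  [0, 5, 11]
  [7, 0, 6]
  [6, 7, 0]

This is the Floyd-Warshall all-pairs shortest-path computation. For each intermediate vertex k = 0, 1, …, 2, update dist[i][j] ← min(dist[i][j], dist[i][k] + dist[k][j]). The final matrix gives, for each (i, j), the minimum total weight of any directed path from i to j (possibly empty when i = j).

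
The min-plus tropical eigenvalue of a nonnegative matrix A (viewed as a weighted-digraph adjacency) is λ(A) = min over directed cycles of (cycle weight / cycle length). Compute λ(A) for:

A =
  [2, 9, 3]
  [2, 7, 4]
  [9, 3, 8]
λ(A) = 2

Enumerate directed cycles and compute their means (weight / length). Sample:
  cycle 0 → 0: weight = 2, length = 1, mean = 2/1 ≈ 2.000
  cycle 1 → 1: weight = 7, length = 1, mean = 7/1 ≈ 7.000
  cycle 2 → 2: weight = 8, length = 1, mean = 8/1 ≈ 8.000
  cycle 0 → 1 → 0: weight = 11, length = 2, mean = 11/2 ≈ 5.500
  cycle 0 → 2 → 0: weight = 12, length = 2, mean = 12/2 ≈ 6.000
  cycle 1 → 0 → 1: weight = 11, length = 2, mean = 11/2 ≈ 5.500
Minimum mean = 2.000, attained e.g. along the cycle 0 → 0 with weight 2 and length 1. So λ(A) = 2/1 = 2.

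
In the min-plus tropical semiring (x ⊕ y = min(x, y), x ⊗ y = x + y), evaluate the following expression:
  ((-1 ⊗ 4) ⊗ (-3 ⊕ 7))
((-1 ⊗ 4) ⊗ (-3 ⊕ 7)) = 0

Expand innermost to outermost. Recall ⊕ takes the minimum of its arguments and ⊗ takes their sum. Working out the expression ((-1 ⊗ 4) ⊗ (-3 ⊕ 7)) gives 0.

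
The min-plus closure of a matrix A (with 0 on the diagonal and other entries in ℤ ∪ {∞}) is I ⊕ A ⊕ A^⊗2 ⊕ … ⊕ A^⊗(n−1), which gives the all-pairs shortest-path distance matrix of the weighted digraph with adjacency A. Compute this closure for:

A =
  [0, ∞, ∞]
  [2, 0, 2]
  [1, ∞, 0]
Closure =
  [0, ∞, ∞]
  [2, 0, 2]
  [1, ∞, 0]

This is the Floyd-Warshall all-pairs shortest-path computation. For each intermediate vertex k = 0, 1, …, 2, update dist[i][j] ← min(dist[i][j], dist[i][k] + dist[k][j]). The final matrix gives, for each (i, j), the minimum total weight of any directed path from i to j (possibly empty when i = j).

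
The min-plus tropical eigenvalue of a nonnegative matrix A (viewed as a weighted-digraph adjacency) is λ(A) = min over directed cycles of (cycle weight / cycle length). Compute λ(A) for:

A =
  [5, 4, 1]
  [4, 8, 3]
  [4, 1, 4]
λ(A) = 2

Enumerate directed cycles and compute their means (weight / length). Sample:
  cycle 0 → 0: weight = 5, length = 1, mean = 5/1 ≈ 5.000
  cycle 1 → 1: weight = 8, length = 1, mean = 8/1 ≈ 8.000
  cycle 2 → 2: weight = 4, length = 1, mean = 4/1 ≈ 4.000
  cycle 0 → 1 → 0: weight = 8, length = 2, mean = 8/2 ≈ 4.000
  cycle 0 → 2 → 0: weight = 5, length = 2, mean = 5/2 ≈ 2.500
  cycle 1 → 0 → 1: weight = 8, length = 2, mean = 8/2 ≈ 4.000
Minimum mean = 2.000, attained e.g. along the cycle 1 → 2 → 1 with weight 4 and length 2. So λ(A) = 4/2 = 2.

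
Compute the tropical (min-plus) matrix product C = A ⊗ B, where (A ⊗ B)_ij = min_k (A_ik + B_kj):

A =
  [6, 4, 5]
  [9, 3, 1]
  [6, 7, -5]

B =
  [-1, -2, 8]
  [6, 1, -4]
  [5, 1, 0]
A ⊗ B =
  [5, 4, 0]
  [6, 2, -1]
  [0, -4, -5]

Apply the min-plus product entry-by-entry:
  C[0][0] = min over k of (A[0][0] + B[0][0] = 6 + -1 = 5, A[0][1] + B[1][0] = 4 + 6 = 10, A[0][2] + B[2][0] = 5 + 5 = 10) = 5 (attained at k = 0)
  C[0][1] = min over k of (A[0][0] + B[0][1] = 6 + -2 = 4, A[0][1] + B[1][1] = 4 + 1 = 5, A[0][2] + B[2][1] = 5 + 1 = 6) = 4 (attained at k = 0)
  C[0][2] = min over k of (A[0][0] + B[0][2] = 6 + 8 = 14, A[0][1] + B[1][2] = 4 + -4 = 0, A[0][2] + B[2][2] = 5 + 0 = 5) = 0 (attained at k = 1)
  C[1][0] = min over k of (A[1][0] + B[0][0] = 9 + -1 = 8, A[1][1] + B[1][0] = 3 + 6 = 9, A[1][2] + B[2][0] = 1 + 5 = 6) = 6 (attained at k = 2)
  C[1][1] = min over k of (A[1][0] + B[0][1] = 9 + -2 = 7, A[1][1] + B[1][1] = 3 + 1 = 4, A[1][2] + B[2][1] = 1 + 1 = 2) = 2 (attained at k = 2)
  C[1][2] = min over k of (A[1][0] + B[0][2] = 9 + 8 = 17, A[1][1] + B[1][2] = 3 + -4 = -1, A[1][2] + B[2][2] = 1 + 0 = 1) = -1 (attained at k = 1)
  C[2][0] = min over k of (A[2][0] + B[0][0] = 6 + -1 = 5, A[2][1] + B[1][0] = 7 + 6 = 13, A[2][2] + B[2][0] = -5 + 5 = 0) = 0 (attained at k = 2)
  C[2][1] = min over k of (A[2][0] + B[0][1] = 6 + -2 = 4, A[2][1] + B[1][1] = 7 + 1 = 8, A[2][2] + B[2][1] = -5 + 1 = -4) = -4 (attained at k = 2)
  C[2][2] = min over k of (A[2][0] + B[0][2] = 6 + 8 = 14, A[2][1] + B[1][2] = 7 + -4 = 3, A[2][2] + B[2][2] = -5 + 0 = -5) = -5 (attained at k = 2)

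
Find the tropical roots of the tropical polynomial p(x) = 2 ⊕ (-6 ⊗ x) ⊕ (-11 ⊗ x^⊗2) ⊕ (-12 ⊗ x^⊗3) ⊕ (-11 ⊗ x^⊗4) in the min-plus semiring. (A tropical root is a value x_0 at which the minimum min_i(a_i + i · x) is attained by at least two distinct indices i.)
Roots: {-1, 1, 5, 8}

Each tropical root is a break point of the lower envelope of the lines y = a_i + i · x (there are 5 lines, with slopes 0, 1, ..., 4). Only the lines that attain the minimum somewhere contribute to roots; other lines are dominated. Here the surviving (envelope) indices are i = 4, i = 3, i = 2, i = 1, i = 0.
Intersections between consecutive envelope lines give the roots: for adjacent envelope indices i < j the intersection is x = (a_i − a_j) / (j − i). Reading off the sorted break points: {-1, 1, 5, 8}.
Verification: at each break x_0, at least two indices attain the minimum of min_i(a_i + i · x_0).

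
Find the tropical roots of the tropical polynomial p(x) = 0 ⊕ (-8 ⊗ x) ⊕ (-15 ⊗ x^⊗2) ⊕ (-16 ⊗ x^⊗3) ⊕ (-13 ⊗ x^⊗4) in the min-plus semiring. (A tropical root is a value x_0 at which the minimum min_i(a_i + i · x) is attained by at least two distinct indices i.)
Roots: {-3, 1, 7, 8}

Each tropical root is a break point of the lower envelope of the lines y = a_i + i · x (there are 5 lines, with slopes 0, 1, ..., 4). Only the lines that attain the minimum somewhere contribute to roots; other lines are dominated. Here the surviving (envelope) indices are i = 4, i = 3, i = 2, i = 1, i = 0.
Intersections between consecutive envelope lines give the roots: for adjacent envelope indices i < j the intersection is x = (a_i − a_j) / (j − i). Reading off the sorted break points: {-3, 1, 7, 8}.
Verification: at each break x_0, at least two indices attain the minimum of min_i(a_i + i · x_0).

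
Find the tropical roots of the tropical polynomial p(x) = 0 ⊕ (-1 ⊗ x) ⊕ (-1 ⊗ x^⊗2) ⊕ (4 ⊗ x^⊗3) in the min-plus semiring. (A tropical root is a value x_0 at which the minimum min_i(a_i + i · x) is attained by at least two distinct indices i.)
Roots: {-5, 0, 1}

Each tropical root is a break point of the lower envelope of the lines y = a_i + i · x (there are 4 lines, with slopes 0, 1, ..., 3). Only the lines that attain the minimum somewhere contribute to roots; other lines are dominated. Here the surviving (envelope) indices are i = 3, i = 2, i = 1, i = 0.
Intersections between consecutive envelope lines give the roots: for adjacent envelope indices i < j the intersection is x = (a_i − a_j) / (j − i). Reading off the sorted break points: {-5, 0, 1}.
Verification: at each break x_0, at least two indices attain the minimum of min_i(a_i + i · x_0).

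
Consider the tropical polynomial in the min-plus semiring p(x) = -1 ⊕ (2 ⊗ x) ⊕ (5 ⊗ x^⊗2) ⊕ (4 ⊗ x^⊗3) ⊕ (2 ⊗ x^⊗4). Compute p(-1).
p(-1) = -2

A tropical monomial a ⊗ x^⊗i evaluates to a + i · x. Evaluating each term at x = -1:
  Term 0 contributes -1 + 0 · -1 = -1
  Term 1 contributes 2 + 1 · -1 = 1
  Term 2 contributes 5 + 2 · -1 = 3
  Term 3 contributes 4 + 3 · -1 = 1
  Term 4 contributes 2 + 4 · -1 = -2
p(-1) = ⊕ of these = min[-1, 1, 3, 1, -2] = -2.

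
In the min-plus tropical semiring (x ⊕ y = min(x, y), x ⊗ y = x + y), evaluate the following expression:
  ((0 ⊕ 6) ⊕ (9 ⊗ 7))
((0 ⊕ 6) ⊕ (9 ⊗ 7)) = 0

Expand innermost to outermost. Recall ⊕ takes the minimum of its arguments and ⊗ takes their sum. Working out the expression ((0 ⊕ 6) ⊕ (9 ⊗ 7)) gives 0.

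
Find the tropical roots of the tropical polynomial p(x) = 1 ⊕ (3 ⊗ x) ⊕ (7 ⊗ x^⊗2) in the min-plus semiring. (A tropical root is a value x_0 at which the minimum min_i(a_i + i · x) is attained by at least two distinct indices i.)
Roots: {-4, -2}

Each tropical root is a break point of the lower envelope of the lines y = a_i + i · x (there are 3 lines, with slopes 0, 1, ..., 2). Only the lines that attain the minimum somewhere contribute to roots; other lines are dominated. Here the surviving (envelope) indices are i = 2, i = 1, i = 0.
Intersections between consecutive envelope lines give the roots: for adjacent envelope indices i < j the intersection is x = (a_i − a_j) / (j − i). Reading off the sorted break points: {-4, -2}.
Verification: at each break x_0, at least two indices attain the minimum of min_i(a_i + i · x_0).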